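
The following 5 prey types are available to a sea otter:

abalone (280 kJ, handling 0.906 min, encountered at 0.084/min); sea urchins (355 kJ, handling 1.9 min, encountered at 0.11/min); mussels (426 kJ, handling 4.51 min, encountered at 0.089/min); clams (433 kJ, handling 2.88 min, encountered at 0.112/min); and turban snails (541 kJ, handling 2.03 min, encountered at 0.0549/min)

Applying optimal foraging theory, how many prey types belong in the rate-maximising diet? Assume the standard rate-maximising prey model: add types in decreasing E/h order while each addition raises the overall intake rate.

5

Rank by E/h (kJ/min): abalone 309, turban snails 267, sea urchins 187, clams 150, mussels 94.5. Include each in turn until the next type's E/h falls below the running intake rate.
Rate on top 1: 21.86. turban snails: 267 > 21.86 → include.
Rate on top 2: 44.82. sea urchins: 187 > 44.82 → include.
Rate on top 3: 66.07. clams: 150 > 66.07 → include.
Rate on top 4: 81.88. mussels: 94.5 > 81.88 → include.
Optimal diet: abalone, turban snails, sea urchins, clams, mussels — 5 of 5 types.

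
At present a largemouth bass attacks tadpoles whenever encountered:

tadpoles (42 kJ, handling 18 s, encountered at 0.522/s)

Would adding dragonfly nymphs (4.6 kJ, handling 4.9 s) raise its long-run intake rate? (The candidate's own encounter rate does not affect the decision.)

No

On tadpoles alone, R = ΣλE/(1+Σλh) = 21.92/10.4 = 2.109 kJ/s.
Profitability of dragonfly nymphs: 4.6/4.9 = 0.9388 kJ/s.
0.9388 < 2.109, so adding dragonfly nymphs would lower the average — exclude it.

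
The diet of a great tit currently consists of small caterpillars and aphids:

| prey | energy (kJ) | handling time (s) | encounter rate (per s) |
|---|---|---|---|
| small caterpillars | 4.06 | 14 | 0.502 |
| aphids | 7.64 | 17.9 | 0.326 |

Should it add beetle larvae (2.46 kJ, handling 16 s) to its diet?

On small caterpillars and aphids alone, R = ΣλE/(1+Σλh) = 4.529/13.86 = 0.3267 kJ/s.
beetle larvae: E/h = 2.46/16 = 0.1537 kJ/s.
Since 0.1537 < R, time spent handling beetle larvae is better spent searching.

No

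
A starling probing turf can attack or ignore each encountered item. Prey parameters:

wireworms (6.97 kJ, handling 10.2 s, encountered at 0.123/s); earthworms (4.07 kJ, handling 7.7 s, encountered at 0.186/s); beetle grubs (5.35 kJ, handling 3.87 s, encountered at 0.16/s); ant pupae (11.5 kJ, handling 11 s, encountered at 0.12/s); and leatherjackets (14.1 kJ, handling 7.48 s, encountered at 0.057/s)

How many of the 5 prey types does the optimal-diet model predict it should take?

Profitabilities (E/h, kJ/s): leatherjackets 1.89, beetle grubs 1.38, ant pupae 1.05, wireworms 0.683, earthworms 0.529. Add prey in this order while the next type's profitability exceeds the intake rate on those already taken.
Rate on top 1: 0.5635. beetle grubs: 1.38 > 0.5635 → include.
Rate on top 2: 0.8114. ant pupae: 1.05 > 0.8114 → include.
Rate on top 3: 0.9032. wireworms: 0.683 < 0.9032 → exclude; stop.
Optimal diet: leatherjackets, beetle grubs, ant pupae — 3 of 5 types.

3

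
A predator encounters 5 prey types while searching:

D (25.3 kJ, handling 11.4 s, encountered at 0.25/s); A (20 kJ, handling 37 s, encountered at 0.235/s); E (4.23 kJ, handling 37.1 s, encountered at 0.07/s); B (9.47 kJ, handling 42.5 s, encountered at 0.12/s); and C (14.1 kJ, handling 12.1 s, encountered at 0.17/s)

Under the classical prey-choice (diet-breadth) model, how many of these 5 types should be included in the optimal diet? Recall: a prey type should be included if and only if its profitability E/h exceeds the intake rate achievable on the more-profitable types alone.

Rank by E/h (kJ/s): D 2.22, C 1.17, A 0.541, B 0.223, E 0.114. Include each in turn until the next type's E/h falls below the running intake rate.
Rate on top 1: 1.643. C: 1.17 < 1.643 → exclude; stop.
Optimal diet: D — 1 of 5 types.

1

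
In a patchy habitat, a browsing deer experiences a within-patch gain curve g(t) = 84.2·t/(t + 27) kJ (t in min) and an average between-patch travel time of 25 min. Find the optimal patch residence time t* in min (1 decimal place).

26.0 min

Optimal t* satisfies g'(t*) = g(t*)/(T + t*).
g'(t) = 84.2·27/(t + 27)². Setting 84.2·27/(t+27)² = 84.2t/[(t+27)(25+t)] gives 27(25+t) = t(t+27), so t² = 27×25 = 675.
t* = √675 = 25.98 min.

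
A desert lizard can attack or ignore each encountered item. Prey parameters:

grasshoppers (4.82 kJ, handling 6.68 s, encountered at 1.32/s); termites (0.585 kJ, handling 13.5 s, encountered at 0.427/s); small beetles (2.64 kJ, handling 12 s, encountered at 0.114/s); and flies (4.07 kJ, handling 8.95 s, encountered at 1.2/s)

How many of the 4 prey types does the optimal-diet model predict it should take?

E/h in descending order: grasshoppers 0.722, flies 0.455, small beetles 0.22, termites 0.0433 kJ/s. The optimal diet is the largest prefix of this list for which every included type satisfies E_i/h_i > R on the types above it.
Rate on top 1: 0.6481. flies: 0.455 < 0.6481 → exclude; stop.
Optimal diet: grasshoppers — 1 of 4 types.

1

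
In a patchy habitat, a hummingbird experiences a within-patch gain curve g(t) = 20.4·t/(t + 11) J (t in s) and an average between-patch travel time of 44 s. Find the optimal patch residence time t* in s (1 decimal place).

22.0 s

Maximise g(t)/(T+t): set derivative to zero → g'(t)(T+t) = g(t).
g'(t) = 20.4·11/(t + 11)². Setting 20.4·11/(t+11)² = 20.4t/[(t+11)(44+t)] gives 11(44+t) = t(t+11), so t² = 11×44 = 484.
t* = √484 = 22 s.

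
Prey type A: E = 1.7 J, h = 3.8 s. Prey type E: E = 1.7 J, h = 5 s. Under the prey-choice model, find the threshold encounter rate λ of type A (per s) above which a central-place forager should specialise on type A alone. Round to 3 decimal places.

Drop type E once their profitability E₂/h₂ falls below the rate achievable on type A alone: E₂/h₂ = λE₁/(1 + λh₁).
Solve for λ: λE₁h₂ = E₂(1 + λh₁) → λ(E₁h₂ − E₂h₁) = E₂ → λ = E₂/(E₁h₂ − E₂h₁).
λ = 1.7/(1.7×5 − 1.7×3.8) = 1.7/2.04 = 0.8333 per s.

0.833 per s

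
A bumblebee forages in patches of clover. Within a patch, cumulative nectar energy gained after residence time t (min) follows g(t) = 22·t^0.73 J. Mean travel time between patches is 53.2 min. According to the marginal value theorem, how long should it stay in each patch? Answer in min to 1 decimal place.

Optimal t* satisfies g'(t*) = g(t*)/(T + t*).
g'(t) = 0.73·22·t^-0.27. Setting 0.73·22·t^-0.27 = 22·t^0.73/(53.2+t) gives 0.73(53.2+t) = t, so 0.27·t = 0.73×53.2.
t* = 0.73×53.2/0.27 = 143.8 min.

143.8 min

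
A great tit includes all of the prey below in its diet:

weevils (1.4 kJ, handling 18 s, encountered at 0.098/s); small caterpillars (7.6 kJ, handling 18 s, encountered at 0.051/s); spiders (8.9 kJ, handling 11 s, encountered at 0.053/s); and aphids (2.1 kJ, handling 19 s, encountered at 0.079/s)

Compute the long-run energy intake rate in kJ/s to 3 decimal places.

0.202 kJ/s

R = Σλ_iE_i / (1 + Σλ_ih_i)
Numerator: 0.098×1.4 + 0.051×7.6 + 0.053×8.9 + 0.079×2.1 = 1.162
Denominator: 1 + 0.098×18 + 0.051×18 + 0.053×11 + 0.079×19 = 5.766
R = 1.162/5.766 = 0.2016 kJ/s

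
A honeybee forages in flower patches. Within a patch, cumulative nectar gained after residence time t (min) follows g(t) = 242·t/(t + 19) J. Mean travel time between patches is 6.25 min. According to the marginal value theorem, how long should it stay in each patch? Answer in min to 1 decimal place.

Maximise g(t)/(T+t): set derivative to zero → g'(t)(T+t) = g(t).
g'(t) = 242·19/(t + 19)². Setting 242·19/(t+19)² = 242t/[(t+19)(6.25+t)] gives 19(6.25+t) = t(t+19), so t² = 19×6.25 = 118.8.
t* = √118.8 = 10.9 min.

10.9 min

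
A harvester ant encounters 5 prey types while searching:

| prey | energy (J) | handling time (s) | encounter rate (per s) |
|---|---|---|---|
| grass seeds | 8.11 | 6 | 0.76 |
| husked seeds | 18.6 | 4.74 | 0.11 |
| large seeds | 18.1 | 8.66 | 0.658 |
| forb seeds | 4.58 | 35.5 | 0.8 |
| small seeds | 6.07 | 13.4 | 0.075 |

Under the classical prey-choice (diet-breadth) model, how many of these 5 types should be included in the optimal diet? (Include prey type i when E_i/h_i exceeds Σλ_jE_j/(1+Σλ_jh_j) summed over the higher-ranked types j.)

E/h in descending order: husked seeds 3.92, large seeds 2.09, grass seeds 1.35, small seeds 0.453, forb seeds 0.129 J/s. The optimal diet is the largest prefix of this list for which every included type satisfies E_i/h_i > R on the types above it.
Rate on top 1: 1.345. large seeds: 2.09 > 1.345 → include.
Rate on top 2: 1.933. grass seeds: 1.35 < 1.933 → exclude; stop.
Optimal diet: husked seeds, large seeds — 2 of 5 types.

2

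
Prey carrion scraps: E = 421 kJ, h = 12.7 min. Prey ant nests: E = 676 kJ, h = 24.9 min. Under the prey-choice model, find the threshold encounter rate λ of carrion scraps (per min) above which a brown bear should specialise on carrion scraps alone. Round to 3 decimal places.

0.356 per min

Drop ant nests once their profitability E₂/h₂ falls below the rate achievable on carrion scraps alone: E₂/h₂ = λE₁/(1 + λh₁).
Solve for λ: λE₁h₂ = E₂(1 + λh₁) → λ(E₁h₂ − E₂h₁) = E₂ → λ = E₂/(E₁h₂ − E₂h₁).
λ = 676/(421×24.9 − 676×12.7) = 676/1898 = 0.3562 per min.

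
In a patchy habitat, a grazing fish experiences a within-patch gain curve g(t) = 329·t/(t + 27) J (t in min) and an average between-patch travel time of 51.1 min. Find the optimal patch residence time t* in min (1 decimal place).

Optimal t* satisfies g'(t*) = g(t*)/(T + t*).
g'(t) = 329·27/(t + 27)². Setting 329·27/(t+27)² = 329t/[(t+27)(51.1+t)] gives 27(51.1+t) = t(t+27), so t² = 27×51.1 = 1380.
t* = √1380 = 37.14 min.

37.1 min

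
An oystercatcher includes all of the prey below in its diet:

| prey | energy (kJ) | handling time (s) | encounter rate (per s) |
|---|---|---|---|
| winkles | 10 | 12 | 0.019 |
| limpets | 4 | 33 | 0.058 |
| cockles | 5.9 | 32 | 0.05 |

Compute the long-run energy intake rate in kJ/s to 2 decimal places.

0.15 kJ/s

Energy encountered per unit search time: 0.019×10 + 0.058×4 + 0.05×5.9 = 0.717 kJ/s.
Handling time per unit search time: 0.019×12 + 0.058×33 + 0.05×32 = 3.742.
Rate = 0.717/(1 + 3.742) = 0.1512 kJ/s.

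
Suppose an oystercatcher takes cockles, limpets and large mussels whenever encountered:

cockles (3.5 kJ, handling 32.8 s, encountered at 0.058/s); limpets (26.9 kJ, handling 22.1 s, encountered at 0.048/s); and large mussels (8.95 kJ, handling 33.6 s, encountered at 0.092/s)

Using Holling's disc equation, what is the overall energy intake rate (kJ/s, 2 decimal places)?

0.33 kJ/s

R = (0.058×3.5 + 0.048×26.9 + 0.092×8.95) / (1 + 0.058×32.8 + 0.048×22.1 + 0.092×33.6) = 2.318/7.054 = 0.3285 kJ/s.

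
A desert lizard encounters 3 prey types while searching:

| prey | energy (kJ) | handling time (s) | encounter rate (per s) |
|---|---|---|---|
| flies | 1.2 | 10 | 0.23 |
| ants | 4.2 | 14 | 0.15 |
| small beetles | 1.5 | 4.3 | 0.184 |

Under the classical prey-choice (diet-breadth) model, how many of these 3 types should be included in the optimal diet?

2

Profitabilities (E/h, kJ/s): small beetles 0.349, ants 0.3, flies 0.12. Add prey in this order while the next type's profitability exceeds the intake rate on those already taken.
Rate on top 1: 0.1541. ants: 0.3 > 0.1541 → include.
Rate on top 2: 0.2328. flies: 0.12 < 0.2328 → exclude; stop.
Optimal diet: small beetles, ants — 2 of 3 types.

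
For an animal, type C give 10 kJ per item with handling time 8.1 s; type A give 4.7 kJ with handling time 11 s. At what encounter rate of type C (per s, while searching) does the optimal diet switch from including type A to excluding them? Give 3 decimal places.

At the threshold, the rate on type C alone equals the profitability of type A: λ·10/(1 + λ·8.1) = 4.7/11 = 0.4273.
Rearranging, λ(10 − 0.4273×8.1) = 0.4273, so λ = 0.4273/6.539 = 0.06534 per s.

0.065 per s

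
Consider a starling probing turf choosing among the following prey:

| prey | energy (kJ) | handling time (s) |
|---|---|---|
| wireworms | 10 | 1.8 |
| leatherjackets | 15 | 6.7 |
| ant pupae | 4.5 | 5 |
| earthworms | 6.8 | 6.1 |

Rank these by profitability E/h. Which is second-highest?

leatherjackets

In descending order of E/h:
wireworms: 10/1.8 = 5.56 kJ/s
leatherjackets: 15/6.7 = 2.24 kJ/s
earthworms: 6.8/6.1 = 1.11 kJ/s
ant pupae: 4.5/5 = 0.9 kJ/s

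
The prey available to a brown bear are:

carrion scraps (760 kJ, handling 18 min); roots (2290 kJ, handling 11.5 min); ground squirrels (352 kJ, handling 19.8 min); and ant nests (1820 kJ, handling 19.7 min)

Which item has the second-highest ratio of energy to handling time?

ant nests

Profitability E/h (kJ/min): carrion scraps = 760/18 = 42.2, roots = 2290/11.5 = 199, ground squirrels = 352/19.8 = 17.8, ant nests = 1820/19.7 = 92.4.
Ranked: roots > ant nests > carrion scraps > ground squirrels.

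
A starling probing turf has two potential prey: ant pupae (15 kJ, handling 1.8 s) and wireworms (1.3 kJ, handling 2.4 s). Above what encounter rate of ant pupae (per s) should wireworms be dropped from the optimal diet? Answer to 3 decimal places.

0.039 per s

At the threshold, the rate on ant pupae alone equals the profitability of wireworms: λ·15/(1 + λ·1.8) = 1.3/2.4 = 0.5417.
Rearranging, λ(15 − 0.5417×1.8) = 0.5417, so λ = 0.5417/14.03 = 0.03862 per s.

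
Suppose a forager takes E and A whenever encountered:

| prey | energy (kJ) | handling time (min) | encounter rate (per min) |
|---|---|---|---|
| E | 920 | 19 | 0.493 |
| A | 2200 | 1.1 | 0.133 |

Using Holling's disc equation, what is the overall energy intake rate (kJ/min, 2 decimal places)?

70.97 kJ/min

Energy encountered per unit search time: 0.493×920 + 0.133×2200 = 746.2 kJ/min.
Handling time per unit search time: 0.493×19 + 0.133×1.1 = 9.513.
Rate = 746.2/(1 + 9.513) = 70.97 kJ/min.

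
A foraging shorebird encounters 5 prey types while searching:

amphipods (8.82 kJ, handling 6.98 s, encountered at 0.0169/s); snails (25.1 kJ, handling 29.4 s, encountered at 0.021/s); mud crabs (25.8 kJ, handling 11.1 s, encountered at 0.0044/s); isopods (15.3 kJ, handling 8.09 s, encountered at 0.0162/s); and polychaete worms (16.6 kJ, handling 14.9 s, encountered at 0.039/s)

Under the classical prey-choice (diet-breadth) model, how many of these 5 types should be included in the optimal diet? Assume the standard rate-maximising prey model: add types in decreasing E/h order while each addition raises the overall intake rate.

5

Profitabilities (E/h, kJ/s): mud crabs 2.32, isopods 1.89, amphipods 1.26, polychaete worms 1.11, snails 0.854. Add prey in this order while the next type's profitability exceeds the intake rate on those already taken.
Rate on top 1: 0.1082. isopods: 1.89 > 0.1082 → include.
Rate on top 2: 0.3063. amphipods: 1.26 > 0.3063 → include.
Rate on top 3: 0.3933. polychaete worms: 1.11 > 0.3933 → include.
Rate on top 4: 0.6162. snails: 0.854 > 0.6162 → include.
Optimal diet: mud crabs, isopods, amphipods, polychaete worms, snails — 5 of 5 types.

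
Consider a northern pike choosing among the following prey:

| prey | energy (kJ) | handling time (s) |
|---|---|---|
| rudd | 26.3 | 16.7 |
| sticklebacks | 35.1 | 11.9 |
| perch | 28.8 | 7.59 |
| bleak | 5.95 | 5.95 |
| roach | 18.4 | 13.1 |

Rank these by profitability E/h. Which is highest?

perch

Profitability E/h (kJ/s): rudd = 26.3/16.7 = 1.57, sticklebacks = 35.1/11.9 = 2.95, perch = 28.8/7.59 = 3.79, bleak = 5.95/5.95 = 1, roach = 18.4/13.1 = 1.4.
Ranked: perch > sticklebacks > rudd > roach > bleak.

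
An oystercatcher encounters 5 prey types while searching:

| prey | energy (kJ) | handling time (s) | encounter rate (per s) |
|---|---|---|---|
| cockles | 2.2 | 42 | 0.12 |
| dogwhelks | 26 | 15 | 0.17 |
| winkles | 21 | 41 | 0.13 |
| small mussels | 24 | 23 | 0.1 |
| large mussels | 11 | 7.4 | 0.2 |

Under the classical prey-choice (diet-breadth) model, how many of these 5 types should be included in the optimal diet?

Rank by E/h (kJ/s): dogwhelks 1.73, large mussels 1.49, small mussels 1.04, winkles 0.512, cockles 0.0524. Include each in turn until the next type's E/h falls below the running intake rate.
Rate on top 1: 1.245. large mussels: 1.49 > 1.245 → include.
Rate on top 2: 1.316. small mussels: 1.04 < 1.316 → exclude; stop.
Optimal diet: dogwhelks, large mussels — 2 of 5 types.

2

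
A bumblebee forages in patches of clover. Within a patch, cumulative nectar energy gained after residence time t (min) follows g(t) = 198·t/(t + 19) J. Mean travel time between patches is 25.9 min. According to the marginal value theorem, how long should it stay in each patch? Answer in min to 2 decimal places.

22.18 min

By the marginal value theorem, leave when the instantaneous gain rate g'(t) equals the habitat-wide average g(t)/(T + t).
g'(t) = 198·19/(t + 19)². Setting 198·19/(t+19)² = 198t/[(t+19)(25.9+t)] gives 19(25.9+t) = t(t+19), so t² = 19×25.9 = 492.1.
t* = √492.1 = 22.18 min.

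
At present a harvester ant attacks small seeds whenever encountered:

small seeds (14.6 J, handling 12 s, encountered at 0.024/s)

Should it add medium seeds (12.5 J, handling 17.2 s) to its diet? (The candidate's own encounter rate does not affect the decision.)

Yes

Current rate: (0.024×14.6)/(1 + 0.024×12) = 0.272 J/s.
Profitability of medium seeds: 12.5/17.2 = 0.7267 J/s.
0.7267 > 0.272, so adding medium seeds raises the average — include it.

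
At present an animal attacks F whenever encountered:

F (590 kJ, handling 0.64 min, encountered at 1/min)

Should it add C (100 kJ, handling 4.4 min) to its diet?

No

Intake rate on the current diet: R = (1×590) / (1 + 1×0.64) = 590/1.64 = 359.8 kJ/min.
C: E/h = 100/4.4 = 22.73 kJ/min.
Since 22.73 < R, time spent handling C is better spent searching.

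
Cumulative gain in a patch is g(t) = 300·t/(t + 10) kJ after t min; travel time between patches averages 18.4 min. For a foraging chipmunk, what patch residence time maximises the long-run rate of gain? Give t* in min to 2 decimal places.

13.56 min

Maximise g(t)/(T+t): set derivative to zero → g'(t)(T+t) = g(t).
g'(t) = 300·10/(t + 10)². Setting 300·10/(t+10)² = 300t/[(t+10)(18.4+t)] gives 10(18.4+t) = t(t+10), so t² = 10×18.4 = 184.
t* = √184 = 13.56 min.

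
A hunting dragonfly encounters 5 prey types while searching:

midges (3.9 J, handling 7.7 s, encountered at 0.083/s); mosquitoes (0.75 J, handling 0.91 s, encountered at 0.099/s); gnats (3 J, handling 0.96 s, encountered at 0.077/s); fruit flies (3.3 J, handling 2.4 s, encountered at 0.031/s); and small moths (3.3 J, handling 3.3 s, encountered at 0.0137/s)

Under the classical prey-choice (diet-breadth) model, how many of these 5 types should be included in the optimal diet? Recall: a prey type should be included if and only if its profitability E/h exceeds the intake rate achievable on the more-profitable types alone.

Profitabilities (E/h, J/s): gnats 3.12, fruit flies 1.38, small moths 1, mosquitoes 0.824, midges 0.506. Add prey in this order while the next type's profitability exceeds the intake rate on those already taken.
Rate on top 1: 0.2151. fruit flies: 1.38 > 0.2151 → include.
Rate on top 2: 0.2903. small moths: 1 > 0.2903 → include.
Rate on top 3: 0.3171. mosquitoes: 0.824 > 0.3171 → include.
Rate on top 4: 0.3527. midges: 0.506 > 0.3527 → include.
Optimal diet: gnats, fruit flies, small moths, mosquitoes, midges — 5 of 5 types.

5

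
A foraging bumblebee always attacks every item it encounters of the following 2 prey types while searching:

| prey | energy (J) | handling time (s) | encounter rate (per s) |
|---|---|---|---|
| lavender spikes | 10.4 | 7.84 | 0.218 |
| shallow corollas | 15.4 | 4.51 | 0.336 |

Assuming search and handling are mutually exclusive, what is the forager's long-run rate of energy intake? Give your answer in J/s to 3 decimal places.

R = Σλ_iE_i / (1 + Σλ_ih_i)
Numerator: 0.218×10.4 + 0.336×15.4 = 7.442
Denominator: 1 + 0.218×7.84 + 0.336×4.51 = 4.224
R = 7.442/4.224 = 1.762 J/s

1.762 J/s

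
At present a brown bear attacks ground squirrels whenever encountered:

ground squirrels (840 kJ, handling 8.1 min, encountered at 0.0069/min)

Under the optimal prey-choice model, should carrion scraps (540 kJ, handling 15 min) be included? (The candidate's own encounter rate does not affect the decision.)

Yes

On ground squirrels alone, R = ΣλE/(1+Σλh) = 5.796/1.056 = 5.489 kJ/min.
carrion scraps: E/h = 540/15 = 36 kJ/min.
36 > 5.489, so adding carrion scraps raises the average — include it.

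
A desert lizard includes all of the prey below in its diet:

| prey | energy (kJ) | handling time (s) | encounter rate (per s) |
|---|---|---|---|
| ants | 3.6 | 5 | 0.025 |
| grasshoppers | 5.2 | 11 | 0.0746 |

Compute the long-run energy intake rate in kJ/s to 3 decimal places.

R = Σλ_iE_i / (1 + Σλ_ih_i)
Numerator: 0.025×3.6 + 0.0746×5.2 = 0.4779
Denominator: 1 + 0.025×5 + 0.0746×11 = 1.946
R = 0.4779/1.946 = 0.2456 kJ/s

0.246 kJ/s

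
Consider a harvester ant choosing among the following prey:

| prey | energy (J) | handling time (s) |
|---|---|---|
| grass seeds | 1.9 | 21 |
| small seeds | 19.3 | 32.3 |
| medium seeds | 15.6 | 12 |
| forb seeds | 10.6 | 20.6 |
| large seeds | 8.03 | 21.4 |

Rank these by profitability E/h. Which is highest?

medium seeds

In descending order of E/h:
medium seeds: 15.6/12 = 1.3 J/s
small seeds: 19.3/32.3 = 0.598 J/s
forb seeds: 10.6/20.6 = 0.515 J/s
large seeds: 8.03/21.4 = 0.375 J/s
grass seeds: 1.9/21 = 0.0905 J/s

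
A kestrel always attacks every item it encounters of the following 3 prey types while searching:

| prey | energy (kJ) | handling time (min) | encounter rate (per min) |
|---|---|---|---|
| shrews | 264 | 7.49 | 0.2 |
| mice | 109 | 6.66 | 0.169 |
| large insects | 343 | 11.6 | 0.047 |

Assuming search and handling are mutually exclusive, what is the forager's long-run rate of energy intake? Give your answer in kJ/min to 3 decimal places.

R = (0.2×264 + 0.169×109 + 0.047×343) / (1 + 0.2×7.49 + 0.169×6.66 + 0.047×11.6) = 87.34/4.169 = 20.95 kJ/min.

20.952 kJ/min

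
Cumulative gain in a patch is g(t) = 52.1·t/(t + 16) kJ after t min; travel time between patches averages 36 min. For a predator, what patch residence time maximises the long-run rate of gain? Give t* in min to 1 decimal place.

Optimal t* satisfies g'(t*) = g(t*)/(T + t*).
g'(t) = 52.1·16/(t + 16)². Setting 52.1·16/(t+16)² = 52.1t/[(t+16)(36+t)] gives 16(36+t) = t(t+16), so t² = 16×36 = 576.
t* = √576 = 24 min.

24.0 min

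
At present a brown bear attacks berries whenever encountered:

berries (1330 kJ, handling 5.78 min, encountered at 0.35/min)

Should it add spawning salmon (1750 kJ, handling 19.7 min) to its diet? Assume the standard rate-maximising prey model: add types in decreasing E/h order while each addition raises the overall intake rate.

No

Current rate: (0.35×1330)/(1 + 0.35×5.78) = 154 kJ/min.
spawning salmon: E/h = 1750/19.7 = 88.83 kJ/min.
Since 88.83 < R, time spent handling spawning salmon is better spent searching.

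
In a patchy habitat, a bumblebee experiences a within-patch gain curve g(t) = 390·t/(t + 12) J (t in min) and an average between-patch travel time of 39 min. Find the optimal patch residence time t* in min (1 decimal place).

Optimal t* satisfies g'(t*) = g(t*)/(T + t*).
g'(t) = 390·12/(t + 12)². Setting 390·12/(t+12)² = 390t/[(t+12)(39+t)] gives 12(39+t) = t(t+12), so t² = 12×39 = 468.
t* = √468 = 21.63 min.

21.6 min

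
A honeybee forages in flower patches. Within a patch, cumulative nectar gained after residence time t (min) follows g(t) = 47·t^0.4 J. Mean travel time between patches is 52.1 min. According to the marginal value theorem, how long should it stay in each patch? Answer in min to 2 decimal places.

Maximise g(t)/(T+t): set derivative to zero → g'(t)(T+t) = g(t).
g'(t) = 0.4·47·t^-0.6. Setting 0.4·47·t^-0.6 = 47·t^0.4/(52.1+t) gives 0.4(52.1+t) = t, so 0.60·t = 0.4×52.1.
t* = 0.4×52.1/0.60 = 34.73 min.

34.73 min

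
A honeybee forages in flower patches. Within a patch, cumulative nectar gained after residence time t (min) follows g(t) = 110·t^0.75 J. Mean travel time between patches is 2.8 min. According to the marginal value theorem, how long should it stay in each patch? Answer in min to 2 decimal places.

Optimal t* satisfies g'(t*) = g(t*)/(T + t*).
g'(t) = 0.75·110·t^-0.25. Setting 0.75·110·t^-0.25 = 110·t^0.75/(2.8+t) gives 0.75(2.8+t) = t, so 0.25·t = 0.75×2.8.
t* = 0.75×2.8/0.25 = 8.4 min.

8.40 min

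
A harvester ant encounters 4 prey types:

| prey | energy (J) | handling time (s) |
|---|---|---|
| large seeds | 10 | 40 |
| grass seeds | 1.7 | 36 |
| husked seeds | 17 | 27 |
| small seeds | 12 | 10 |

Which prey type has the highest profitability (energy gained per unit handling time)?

Profitability E/h (J/s): large seeds = 10/40 = 0.25, grass seeds = 1.7/36 = 0.0472, husked seeds = 17/27 = 0.63, small seeds = 12/10 = 1.2.
Ranked: small seeds > husked seeds > large seeds > grass seeds.

small seeds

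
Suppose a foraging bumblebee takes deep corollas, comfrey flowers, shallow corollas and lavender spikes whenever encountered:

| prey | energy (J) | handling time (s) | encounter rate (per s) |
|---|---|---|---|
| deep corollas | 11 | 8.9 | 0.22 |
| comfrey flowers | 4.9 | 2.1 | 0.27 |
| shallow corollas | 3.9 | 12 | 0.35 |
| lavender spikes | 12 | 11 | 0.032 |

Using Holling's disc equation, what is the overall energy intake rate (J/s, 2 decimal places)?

0.68 J/s

R = Σλ_iE_i / (1 + Σλ_ih_i)
Numerator: 0.22×11 + 0.27×4.9 + 0.35×3.9 + 0.032×12 = 5.492
Denominator: 1 + 0.22×8.9 + 0.27×2.1 + 0.35×12 + 0.032×11 = 8.077
R = 5.492/8.077 = 0.68 J/s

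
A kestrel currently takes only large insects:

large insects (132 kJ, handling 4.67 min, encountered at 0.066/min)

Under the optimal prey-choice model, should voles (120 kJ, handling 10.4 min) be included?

On large insects alone, R = ΣλE/(1+Σλh) = 8.712/1.308 = 6.659 kJ/min.
Profitability of voles: 120/10.4 = 11.54 kJ/min.
11.54 > 6.659, so adding voles raises the average — include it.

Yes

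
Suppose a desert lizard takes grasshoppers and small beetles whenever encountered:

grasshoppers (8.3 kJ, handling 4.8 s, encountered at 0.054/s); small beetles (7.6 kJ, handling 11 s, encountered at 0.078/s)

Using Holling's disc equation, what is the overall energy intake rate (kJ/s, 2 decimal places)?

Energy encountered per unit search time: 0.054×8.3 + 0.078×7.6 = 1.041 kJ/s.
Handling time per unit search time: 0.054×4.8 + 0.078×11 = 1.117.
Rate = 1.041/(1 + 1.117) = 0.4917 kJ/s.

0.49 kJ/s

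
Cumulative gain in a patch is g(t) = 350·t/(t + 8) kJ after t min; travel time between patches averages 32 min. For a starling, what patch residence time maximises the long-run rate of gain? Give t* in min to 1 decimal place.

Optimal t* satisfies g'(t*) = g(t*)/(T + t*).
g'(t) = 350·8/(t + 8)². Setting 350·8/(t+8)² = 350t/[(t+8)(32+t)] gives 8(32+t) = t(t+8), so t² = 8×32 = 256.
t* = √256 = 16 min.

16.0 min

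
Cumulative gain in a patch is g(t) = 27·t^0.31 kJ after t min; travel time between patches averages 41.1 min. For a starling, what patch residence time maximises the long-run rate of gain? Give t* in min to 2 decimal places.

18.47 min

Optimal t* satisfies g'(t*) = g(t*)/(T + t*).
g'(t) = 0.31·27·t^-0.69. Setting 0.31·27·t^-0.69 = 27·t^0.31/(41.1+t) gives 0.31(41.1+t) = t, so 0.69·t = 0.31×41.1.
t* = 0.31×41.1/0.69 = 18.47 min.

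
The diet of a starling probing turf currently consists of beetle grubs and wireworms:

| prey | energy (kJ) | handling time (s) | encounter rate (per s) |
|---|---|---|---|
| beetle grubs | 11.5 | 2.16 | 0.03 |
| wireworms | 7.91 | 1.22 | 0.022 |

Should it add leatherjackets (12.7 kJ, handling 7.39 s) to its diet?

Yes

Current rate: (0.03×11.5 + 0.022×7.91)/(1 + 0.03×2.16 + 0.022×1.22) = 0.4754 kJ/s.
leatherjackets: E/h = 12.7/7.39 = 1.719 kJ/s.
1.719 > 0.4754, so adding leatherjackets raises the average — include it.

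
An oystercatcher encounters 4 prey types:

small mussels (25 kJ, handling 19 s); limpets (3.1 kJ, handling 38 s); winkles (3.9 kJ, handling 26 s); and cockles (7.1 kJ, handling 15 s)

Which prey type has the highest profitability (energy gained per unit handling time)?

small mussels

In descending order of E/h:
small mussels: 25/19 = 1.32 kJ/s
cockles: 7.1/15 = 0.473 kJ/s
winkles: 3.9/26 = 0.15 kJ/s
limpets: 3.1/38 = 0.0816 kJ/s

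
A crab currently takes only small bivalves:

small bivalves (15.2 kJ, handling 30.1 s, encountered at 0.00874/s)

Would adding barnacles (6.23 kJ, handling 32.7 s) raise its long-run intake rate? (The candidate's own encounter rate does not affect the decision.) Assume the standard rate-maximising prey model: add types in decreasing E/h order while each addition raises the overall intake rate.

Yes

Intake rate on the current diet: R = (0.00874×15.2) / (1 + 0.00874×30.1) = 0.1328/1.263 = 0.1052 kJ/s.
barnacles: E/h = 6.23/32.7 = 0.1905 kJ/s.
0.1905 > 0.1052, so adding barnacles raises the average — include it.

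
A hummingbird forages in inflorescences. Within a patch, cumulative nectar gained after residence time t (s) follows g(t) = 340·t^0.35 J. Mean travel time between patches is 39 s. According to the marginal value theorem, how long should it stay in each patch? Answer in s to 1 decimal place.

Optimal t* satisfies g'(t*) = g(t*)/(T + t*).
g'(t) = 0.35·340·t^-0.65. Setting 0.35·340·t^-0.65 = 340·t^0.35/(39+t) gives 0.35(39+t) = t, so 0.65·t = 0.35×39.
t* = 0.35×39/0.65 = 21 s.

21.0 s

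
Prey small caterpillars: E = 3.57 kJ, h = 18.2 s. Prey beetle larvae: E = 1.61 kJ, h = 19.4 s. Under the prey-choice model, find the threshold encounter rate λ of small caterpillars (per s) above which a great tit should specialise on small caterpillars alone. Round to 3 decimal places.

0.040 per s

Drop beetle larvae once their profitability E₂/h₂ falls below the rate achievable on small caterpillars alone: E₂/h₂ = λE₁/(1 + λh₁).
Solve for λ: λE₁h₂ = E₂(1 + λh₁) → λ(E₁h₂ − E₂h₁) = E₂ → λ = E₂/(E₁h₂ − E₂h₁).
λ = 1.61/(3.57×19.4 − 1.61×18.2) = 1.61/39.96 = 0.04029 per s.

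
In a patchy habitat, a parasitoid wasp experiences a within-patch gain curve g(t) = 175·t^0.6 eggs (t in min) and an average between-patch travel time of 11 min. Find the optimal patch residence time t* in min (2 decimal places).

16.50 min

Optimal t* satisfies g'(t*) = g(t*)/(T + t*).
g'(t) = 0.6·175·t^-0.4. Setting 0.6·175·t^-0.4 = 175·t^0.6/(11+t) gives 0.6(11+t) = t, so 0.40·t = 0.6×11.
t* = 0.6×11/0.40 = 16.5 min.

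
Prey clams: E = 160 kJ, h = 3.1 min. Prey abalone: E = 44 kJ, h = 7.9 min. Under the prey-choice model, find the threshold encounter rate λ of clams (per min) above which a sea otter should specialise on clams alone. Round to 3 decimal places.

Drop abalone once their profitability E₂/h₂ falls below the rate achievable on clams alone: E₂/h₂ = λE₁/(1 + λh₁).
Solve for λ: λE₁h₂ = E₂(1 + λh₁) → λ(E₁h₂ − E₂h₁) = E₂ → λ = E₂/(E₁h₂ − E₂h₁).
λ = 44/(160×7.9 − 44×3.1) = 44/1128 = 0.03902 per min.

0.039 per min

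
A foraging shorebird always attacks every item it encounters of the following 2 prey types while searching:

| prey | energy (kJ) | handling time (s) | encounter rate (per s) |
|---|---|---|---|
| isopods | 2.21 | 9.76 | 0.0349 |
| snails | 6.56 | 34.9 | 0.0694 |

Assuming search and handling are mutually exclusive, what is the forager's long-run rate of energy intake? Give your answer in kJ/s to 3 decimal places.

Energy encountered per unit search time: 0.0349×2.21 + 0.0694×6.56 = 0.5324 kJ/s.
Handling time per unit search time: 0.0349×9.76 + 0.0694×34.9 = 2.763.
Rate = 0.5324/(1 + 2.763) = 0.1415 kJ/s.

0.141 kJ/s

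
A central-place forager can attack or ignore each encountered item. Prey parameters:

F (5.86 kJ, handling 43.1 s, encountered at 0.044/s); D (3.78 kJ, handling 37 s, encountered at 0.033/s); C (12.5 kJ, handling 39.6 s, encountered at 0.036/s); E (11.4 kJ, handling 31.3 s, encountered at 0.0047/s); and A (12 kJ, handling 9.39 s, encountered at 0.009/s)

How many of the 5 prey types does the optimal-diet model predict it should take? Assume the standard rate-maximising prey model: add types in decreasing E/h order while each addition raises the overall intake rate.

3

Profitabilities (E/h, kJ/s): A 1.28, E 0.364, C 0.316, F 0.136, D 0.102. Add prey in this order while the next type's profitability exceeds the intake rate on those already taken.
Rate on top 1: 0.09958. E: 0.364 > 0.09958 → include.
Rate on top 2: 0.1312. C: 0.316 > 0.1312 → include.
Rate on top 3: 0.2302. F: 0.136 < 0.2302 → exclude; stop.
Optimal diet: A, E, C — 3 of 5 types.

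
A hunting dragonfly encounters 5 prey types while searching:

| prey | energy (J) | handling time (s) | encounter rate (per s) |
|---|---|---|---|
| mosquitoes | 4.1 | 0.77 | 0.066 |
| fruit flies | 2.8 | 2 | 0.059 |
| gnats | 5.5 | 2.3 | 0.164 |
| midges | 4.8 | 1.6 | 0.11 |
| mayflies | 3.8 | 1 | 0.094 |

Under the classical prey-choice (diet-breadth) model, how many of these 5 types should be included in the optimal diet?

5

E/h in descending order: mosquitoes 5.32, mayflies 3.8, midges 3, gnats 2.39, fruit flies 1.4 J/s. The optimal diet is the largest prefix of this list for which every included type satisfies E_i/h_i > R on the types above it.
Rate on top 1: 0.2575. mayflies: 3.8 > 0.2575 → include.
Rate on top 2: 0.5484. midges: 3 > 0.5484 → include.
Rate on top 3: 0.8751. gnats: 2.39 > 0.8751 → include.
Rate on top 4: 1.212. fruit flies: 1.4 > 1.212 → include.
Optimal diet: mosquitoes, mayflies, midges, gnats, fruit flies — 5 of 5 types.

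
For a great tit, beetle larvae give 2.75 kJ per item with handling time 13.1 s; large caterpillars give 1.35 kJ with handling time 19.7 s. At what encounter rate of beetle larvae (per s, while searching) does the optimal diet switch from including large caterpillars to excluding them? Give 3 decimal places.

0.037 per s

At the threshold, the rate on beetle larvae alone equals the profitability of large caterpillars: λ·2.75/(1 + λ·13.1) = 1.35/19.7 = 0.06853.
Rearranging, λ(2.75 − 0.06853×13.1) = 0.06853, so λ = 0.06853/1.852 = 0.037 per s.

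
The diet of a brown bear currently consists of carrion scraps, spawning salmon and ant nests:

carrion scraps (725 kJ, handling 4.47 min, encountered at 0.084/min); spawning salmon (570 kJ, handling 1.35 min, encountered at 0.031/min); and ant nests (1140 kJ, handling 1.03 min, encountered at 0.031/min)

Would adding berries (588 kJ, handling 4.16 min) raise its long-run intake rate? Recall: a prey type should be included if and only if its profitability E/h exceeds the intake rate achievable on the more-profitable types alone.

Yes

Current rate: (0.084×725 + 0.031×570 + 0.031×1140)/(1 + 0.084×4.47 + 0.031×1.35 + 0.031×1.03) = 78.6 kJ/min.
berries: E/h = 588/4.16 = 141.3 kJ/min.
141.3 > 78.6, so adding berries raises the average — include it.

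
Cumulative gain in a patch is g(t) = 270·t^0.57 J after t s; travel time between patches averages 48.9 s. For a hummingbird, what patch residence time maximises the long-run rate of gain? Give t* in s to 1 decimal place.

By the marginal value theorem, leave when the instantaneous gain rate g'(t) equals the habitat-wide average g(t)/(T + t).
g'(t) = 0.57·270·t^-0.43. Setting 0.57·270·t^-0.43 = 270·t^0.57/(48.9+t) gives 0.57(48.9+t) = t, so 0.43·t = 0.57×48.9.
t* = 0.57×48.9/0.43 = 64.82 s.

64.8 s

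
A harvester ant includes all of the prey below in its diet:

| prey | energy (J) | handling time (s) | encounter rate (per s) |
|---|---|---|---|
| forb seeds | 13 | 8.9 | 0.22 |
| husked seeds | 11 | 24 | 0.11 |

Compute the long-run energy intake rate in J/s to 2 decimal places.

Energy encountered per unit search time: 0.22×13 + 0.11×11 = 4.07 J/s.
Handling time per unit search time: 0.22×8.9 + 0.11×24 = 4.598.
Rate = 4.07/(1 + 4.598) = 0.727 J/s.

0.73 J/s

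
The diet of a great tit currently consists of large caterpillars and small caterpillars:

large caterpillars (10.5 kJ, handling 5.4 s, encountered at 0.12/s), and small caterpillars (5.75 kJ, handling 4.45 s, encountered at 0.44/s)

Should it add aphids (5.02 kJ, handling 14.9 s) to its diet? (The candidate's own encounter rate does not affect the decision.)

No

Current rate: (0.12×10.5 + 0.44×5.75)/(1 + 0.12×5.4 + 0.44×4.45) = 1.051 kJ/s.
aphids: E/h = 5.02/14.9 = 0.3369 kJ/s.
0.3369 < 1.051, so adding aphids would lower the average — exclude it.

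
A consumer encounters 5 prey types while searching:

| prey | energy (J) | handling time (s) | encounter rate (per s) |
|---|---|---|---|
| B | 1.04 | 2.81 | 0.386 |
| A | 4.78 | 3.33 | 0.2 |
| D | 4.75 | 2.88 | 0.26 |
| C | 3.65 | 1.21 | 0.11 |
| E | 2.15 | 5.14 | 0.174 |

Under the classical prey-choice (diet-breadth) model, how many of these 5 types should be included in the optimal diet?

Profitabilities (E/h, J/s): C 3.02, D 1.65, A 1.44, E 0.418, B 0.37. Add prey in this order while the next type's profitability exceeds the intake rate on those already taken.
Rate on top 1: 0.3543. D: 1.65 > 0.3543 → include.
Rate on top 2: 0.8696. A: 1.44 > 0.8696 → include.
Rate on top 3: 1.018. E: 0.418 < 1.018 → exclude; stop.
Optimal diet: C, D, A — 3 of 5 types.

3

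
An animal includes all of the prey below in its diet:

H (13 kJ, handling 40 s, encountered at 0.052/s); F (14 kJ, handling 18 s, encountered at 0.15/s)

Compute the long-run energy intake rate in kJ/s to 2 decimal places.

Energy encountered per unit search time: 0.052×13 + 0.15×14 = 2.776 kJ/s.
Handling time per unit search time: 0.052×40 + 0.15×18 = 4.78.
Rate = 2.776/(1 + 4.78) = 0.4803 kJ/s.

0.48 kJ/s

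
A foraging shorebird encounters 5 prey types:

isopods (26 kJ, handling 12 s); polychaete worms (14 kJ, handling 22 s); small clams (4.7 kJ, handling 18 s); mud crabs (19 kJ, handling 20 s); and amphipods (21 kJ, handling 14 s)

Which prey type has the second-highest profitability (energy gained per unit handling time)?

amphipods

Profitability E/h (kJ/s): isopods = 26/12 = 2.17, polychaete worms = 14/22 = 0.636, small clams = 4.7/18 = 0.261, mud crabs = 19/20 = 0.95, amphipods = 21/14 = 1.5.
Ranked: isopods > amphipods > mud crabs > polychaete worms > small clams.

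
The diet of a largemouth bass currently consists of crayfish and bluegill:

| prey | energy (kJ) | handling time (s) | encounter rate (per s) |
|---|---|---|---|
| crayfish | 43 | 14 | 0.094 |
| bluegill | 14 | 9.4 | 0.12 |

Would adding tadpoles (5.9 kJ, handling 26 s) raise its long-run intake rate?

Intake rate on the current diet: R = (0.094×43 + 0.12×14) / (1 + 0.094×14 + 0.12×9.4) = 5.722/3.444 = 1.661 kJ/s.
tadpoles: E/h = 5.9/26 = 0.2269 kJ/s.
Since 0.2269 < R, time spent handling tadpoles is better spent searching.

No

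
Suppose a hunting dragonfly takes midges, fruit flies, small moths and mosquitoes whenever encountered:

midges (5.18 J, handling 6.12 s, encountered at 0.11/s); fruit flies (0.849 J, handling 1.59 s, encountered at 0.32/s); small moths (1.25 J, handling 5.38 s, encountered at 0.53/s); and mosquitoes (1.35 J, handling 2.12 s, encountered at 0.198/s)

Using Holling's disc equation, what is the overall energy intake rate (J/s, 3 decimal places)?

0.325 J/s

R = (0.11×5.18 + 0.32×0.849 + 0.53×1.25 + 0.198×1.35) / (1 + 0.11×6.12 + 0.32×1.59 + 0.53×5.38 + 0.198×2.12) = 1.771/5.453 = 0.3248 J/s.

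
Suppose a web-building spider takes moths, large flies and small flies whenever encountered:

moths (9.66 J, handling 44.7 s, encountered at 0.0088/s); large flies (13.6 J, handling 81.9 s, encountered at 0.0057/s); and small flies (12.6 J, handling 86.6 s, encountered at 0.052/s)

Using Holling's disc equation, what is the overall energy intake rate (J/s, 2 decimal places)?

0.13 J/s

R = (0.0088×9.66 + 0.0057×13.6 + 0.052×12.6) / (1 + 0.0088×44.7 + 0.0057×81.9 + 0.052×86.6) = 0.8177/6.363 = 0.1285 J/s.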